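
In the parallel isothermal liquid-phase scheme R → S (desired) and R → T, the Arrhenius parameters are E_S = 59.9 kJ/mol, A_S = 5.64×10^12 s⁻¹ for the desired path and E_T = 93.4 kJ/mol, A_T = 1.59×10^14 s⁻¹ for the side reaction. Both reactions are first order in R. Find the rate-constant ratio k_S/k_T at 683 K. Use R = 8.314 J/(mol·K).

12.9

With equal orders, S_{S/T} = k_S/k_T = (A_S/A_T)·exp[(E_T−E_S)/(RT)].
(E_T−E_S)/(RT) = (93.4−59.9)×10³/(8.314×683) = 33500/5678 = 5.899.
k_S/k_T = (5.64×10^12/1.59×10^14)·exp(5.899) = 0.03547 × 364.8 = 12.9.
Since E_S < E_T, lowering the temperature improves selectivity toward S.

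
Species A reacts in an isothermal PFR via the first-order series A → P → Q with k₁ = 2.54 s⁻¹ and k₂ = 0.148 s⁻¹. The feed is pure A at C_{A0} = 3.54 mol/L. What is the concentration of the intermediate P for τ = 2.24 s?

2.69 mol/L

Solving the coupled first-order balances gives C_P(τ) = [k₁/(k₂−k₁)]·C_{A0}·(e^(−k₁τ) − e^(−k₂τ)).
e^(−k₁τ) = e^(−2.54×2.24) = e^(−5.690) = 0.003381; e^(−k₂τ) = e^(−0.3315) = 0.7178.
C_P = 2.54×3.54/(0.148−2.54) × (0.003381−0.7178) = (-3.759)×(-0.7145) = 2.686 mol/L.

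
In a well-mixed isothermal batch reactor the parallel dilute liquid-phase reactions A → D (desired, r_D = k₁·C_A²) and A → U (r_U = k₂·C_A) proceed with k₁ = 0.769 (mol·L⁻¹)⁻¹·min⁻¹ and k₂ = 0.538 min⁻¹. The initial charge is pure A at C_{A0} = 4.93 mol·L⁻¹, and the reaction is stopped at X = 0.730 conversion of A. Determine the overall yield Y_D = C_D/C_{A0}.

0.585

C_A = C_{A0}(1−X) = 1.331 mol·L⁻¹.
Along a PFR/batch, dC_U/dC_A = −r_U/(r_D+r_U) = −k₂/(k₂+k₁·C_A).
Integrating from C_{A0} to C_A: C_U = (0.538/0.769)·ln[(0.538+0.769·4.93)/(0.538+0.769·1.33)] = 0.6996·ln(4.329/1.562) = 0.7134 mol·L⁻¹.
Then C_D = (C_{A0}−C_A) − C_U = 3.599 − 0.7134 = 2.886 mol·L⁻¹.
Y_D = C_D/C_{A0} = 2.886/4.93 = 0.585.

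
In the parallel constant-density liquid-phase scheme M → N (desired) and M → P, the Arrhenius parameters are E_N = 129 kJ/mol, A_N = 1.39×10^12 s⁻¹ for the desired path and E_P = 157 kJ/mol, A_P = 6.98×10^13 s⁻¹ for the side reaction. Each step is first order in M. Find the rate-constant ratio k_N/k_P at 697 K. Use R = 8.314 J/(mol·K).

Since both paths have the same order in M, the concentration cancels and S_{N/P} = k_N/k_P = (A_N/A_P)·exp[(E_P−E_N)/(RT)].
(E_P−E_N)/(RT) = (157−129)×10³/(8.314×697) = 28000/5795 = 4.832.
k_N/k_P = (1.39×10^12/6.98×10^13)·exp(4.832) = 0.01991 × 125.4 = 2.50.

2.50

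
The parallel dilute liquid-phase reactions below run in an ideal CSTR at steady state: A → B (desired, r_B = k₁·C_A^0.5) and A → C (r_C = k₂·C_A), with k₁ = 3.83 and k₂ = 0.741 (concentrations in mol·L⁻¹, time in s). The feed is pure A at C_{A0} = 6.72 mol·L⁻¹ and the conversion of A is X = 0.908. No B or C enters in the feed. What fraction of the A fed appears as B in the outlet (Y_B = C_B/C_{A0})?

Exit C_A = C_{A0}(1−X) = 6.72×0.0920 = 0.6182 mol·L⁻¹.
Rates in a CSTR are evaluated at the outlet concentration: r_B = 3.83×0.6182^0.5 = 3.011, r_C = 0.741×0.6182 = 0.4581.
Fraction of consumed A going to B: r_B/(r_B+r_C) = 0.8680.
C_B = 0.8680·C_{A0}·X = 0.8680×6.72×0.908 = 5.30 mol·L⁻¹; Y_B = C_B/C_{A0} = 0.788.

0.788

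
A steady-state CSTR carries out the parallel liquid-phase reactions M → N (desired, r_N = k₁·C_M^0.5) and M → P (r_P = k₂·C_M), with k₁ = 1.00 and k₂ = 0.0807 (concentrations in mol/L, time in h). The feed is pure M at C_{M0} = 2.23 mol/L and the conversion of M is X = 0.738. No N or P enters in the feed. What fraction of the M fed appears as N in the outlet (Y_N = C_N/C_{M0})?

Exit C_M = C_{M0}(1−X) = 2.23×0.262 = 0.5843 mol/L.
In a CSTR the entire volume is at exit conditions, so r_N = 1.00×0.5843^0.5 = 0.7644 and r_P = 0.0807×0.5843 = 0.04715.
Fraction of consumed M going to N: r_N/(r_N+r_P) = 0.9419.
C_N = 0.9419·C_{M0}·X = 0.9419×2.23×0.738 = 1.55 mol/L; Y_N = C_N/C_{M0} = 0.695.

0.695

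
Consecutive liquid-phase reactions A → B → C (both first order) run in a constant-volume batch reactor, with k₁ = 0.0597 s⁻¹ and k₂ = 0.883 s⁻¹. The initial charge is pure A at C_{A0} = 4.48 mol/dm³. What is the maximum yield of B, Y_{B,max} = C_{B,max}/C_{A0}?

Evaluating C_B at t_opt = ln(k₂/k₁)/(k₂−k₁) gives C_{B,max}/C_{A0} = (k₁/k₂)^[k₂/(k₂−k₁)].
= (0.0597/0.883)^(0.883/(0.883−0.0597)) = (0.06761)^(1.073) = 0.05561.

0.0556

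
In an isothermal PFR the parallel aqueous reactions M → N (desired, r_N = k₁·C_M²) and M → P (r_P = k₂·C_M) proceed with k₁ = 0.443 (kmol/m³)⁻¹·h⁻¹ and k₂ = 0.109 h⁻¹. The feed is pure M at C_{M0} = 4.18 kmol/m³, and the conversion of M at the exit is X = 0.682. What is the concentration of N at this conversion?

C_M = C_{M0}(1−X) = 1.329 kmol/m³.
Along a PFR/batch, dC_P/dC_M = −r_P/(r_N+r_P) = −k₂/(k₂+k₁·C_M).
Integrating from C_{M0} to C_M: C_P = (0.109/0.443)·ln[(0.109+0.443·4.18)/(0.109+0.443·1.33)] = 0.2460·ln(1.961/0.6979) = 0.2542 kmol/m³.
Then C_N = (C_{M0}−C_M) − C_P = 2.851 − 0.2542 = 2.597 kmol/m³.

2.60 kmol/m³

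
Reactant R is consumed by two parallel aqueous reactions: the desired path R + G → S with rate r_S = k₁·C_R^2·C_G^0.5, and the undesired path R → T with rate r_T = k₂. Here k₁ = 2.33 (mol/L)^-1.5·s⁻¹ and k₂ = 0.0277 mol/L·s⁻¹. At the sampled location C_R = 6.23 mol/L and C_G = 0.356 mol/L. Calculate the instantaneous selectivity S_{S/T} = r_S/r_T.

S_{S/T} = r_S/r_T = (k₁·C_R^2·C_G^0.5)/(k₂) = (k₁/k₂)·C_R^2·C_G^0.5.
= (2.33×6.230^2×0.3560^0.5) / (0.0277) = 53.96/0.02770 = 1948.
Since the desired path is higher order in R, keeping C_R high (PFR or concentrated feed) favours S.

1948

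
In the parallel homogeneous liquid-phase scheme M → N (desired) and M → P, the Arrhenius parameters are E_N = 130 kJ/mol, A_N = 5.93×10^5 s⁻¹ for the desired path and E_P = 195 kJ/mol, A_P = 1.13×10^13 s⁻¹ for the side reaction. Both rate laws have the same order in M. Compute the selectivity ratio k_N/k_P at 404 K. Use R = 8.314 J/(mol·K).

13.3

With equal orders, S_{N/P} = k_N/k_P = (A_N/A_P)·exp[(E_P−E_N)/(RT)].
(E_P−E_N)/(RT) = (195−130)×10³/(8.314×404) = 65000/3359 = 19.35.
k_N/k_P = (5.93×10^5/1.13×10^13)·exp(19.35) = 5.248×10^-8 × 2.537×10^8 = 13.3.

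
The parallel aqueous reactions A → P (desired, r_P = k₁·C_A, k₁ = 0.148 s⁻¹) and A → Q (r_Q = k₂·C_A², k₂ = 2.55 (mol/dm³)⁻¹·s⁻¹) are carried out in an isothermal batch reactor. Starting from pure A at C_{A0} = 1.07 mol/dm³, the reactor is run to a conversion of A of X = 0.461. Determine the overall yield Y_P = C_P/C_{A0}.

0.0312

C_A = C_{A0}(1−X) = 0.5767 mol/dm³.
Along a PFR/batch, dC_P/dC_A = −r_P/(r_P+r_Q) = −k₁/(k₁+k₂·C_A).
Integrating from C_{A0} to C_A: C_P = (0.148/2.55)·ln[(0.148+2.55·1.07)/(0.148+2.55·0.577)] = 0.05804·ln(2.877/1.619) = 0.03337 mol/dm³.
Y_P = C_P/C_{A0} = 0.03337/1.07 = 0.0312.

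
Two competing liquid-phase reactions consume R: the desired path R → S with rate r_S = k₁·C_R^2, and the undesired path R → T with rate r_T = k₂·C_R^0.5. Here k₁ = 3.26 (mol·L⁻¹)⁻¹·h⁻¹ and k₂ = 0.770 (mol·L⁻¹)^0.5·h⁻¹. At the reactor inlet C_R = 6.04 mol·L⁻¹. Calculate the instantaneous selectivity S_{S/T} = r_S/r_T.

S_{S/T} = r_S/r_T = (k₁·C_R^2)/(k₂·C_R^0.5) = (k₁/k₂)·C_R^1.5.
= (3.26×6.040^2) / (0.770×6.040^0.5) = 118.9/1.892 = 62.8.
Since the desired path is higher order in R, keeping C_R high (PFR or concentrated feed) favours S.

62.8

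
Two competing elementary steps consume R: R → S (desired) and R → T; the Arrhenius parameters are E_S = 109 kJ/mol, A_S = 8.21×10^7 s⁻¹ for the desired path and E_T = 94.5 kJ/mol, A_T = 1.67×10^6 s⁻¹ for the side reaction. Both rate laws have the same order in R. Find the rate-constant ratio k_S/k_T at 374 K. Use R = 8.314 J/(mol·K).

0.464

k_S/k_T = (A_S/A_T)·exp[−(E_S−E_T)/(RT)] = (A_S/A_T)·exp[(E_T−E_S)/(RT)].
(E_T−E_S)/(RT) = (94.5−109)×10³/(8.314×374) = -14500/3109 = -4.663.
k_S/k_T = (8.21×10^7/1.67×10^6)·exp(-4.663) = 49.16 × 0.009436 = 0.464.
Since E_S > E_T, raising the temperature improves selectivity toward S.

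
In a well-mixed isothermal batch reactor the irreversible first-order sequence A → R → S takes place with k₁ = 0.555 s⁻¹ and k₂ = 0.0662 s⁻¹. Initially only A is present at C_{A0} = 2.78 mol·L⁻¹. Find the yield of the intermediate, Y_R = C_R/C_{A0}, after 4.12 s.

The intermediate concentration in a first-order A→B→C sequence is C_R = k₁C_{A0}(e^(−k₁t) − e^(−k₂t))/(k₂−k₁).
e^(−k₁t) = e^(−0.555×4.12) = e^(−2.287) = 0.1016; e^(−k₂t) = e^(−0.2727) = 0.7613.
C_R = 0.555×2.78/(0.0662−0.555) × (0.1016−0.7613) = (-3.157)×(-0.6597) = 2.082 mol·L⁻¹.
Y_R = C_R/C_{A0} = 2.082/2.78 = 0.749.

0.749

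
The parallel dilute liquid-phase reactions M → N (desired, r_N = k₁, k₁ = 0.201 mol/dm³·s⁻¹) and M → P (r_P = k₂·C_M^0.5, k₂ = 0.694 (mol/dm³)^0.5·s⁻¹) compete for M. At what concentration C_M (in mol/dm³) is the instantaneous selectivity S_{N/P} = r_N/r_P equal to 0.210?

1.90 mol/dm³

S_{N/P} = (k₁/k₂)·C_M^-0.5 ⇒ C_M = (S·k₂/k₁)^(-2).
= (0.210×0.694/0.201)^(-2) = (0.7251)^(-2) = 1.90 mol/dm³.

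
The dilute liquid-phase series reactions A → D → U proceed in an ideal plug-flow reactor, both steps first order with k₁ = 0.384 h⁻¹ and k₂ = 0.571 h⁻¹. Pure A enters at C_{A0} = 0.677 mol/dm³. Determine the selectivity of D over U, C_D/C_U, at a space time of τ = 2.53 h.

0.892

The intermediate concentration in a first-order A→B→C sequence is C_D = k₁C_{A0}(e^(−k₁τ) − e^(−k₂τ))/(k₂−k₁).
e^(−k₁τ) = e^(−0.384×2.53) = e^(−0.9715) = 0.3785; e^(−k₂τ) = e^(−1.445) = 0.2358.
C_D = 0.384×0.677/(0.571−0.384) × (0.3785−0.2358) = 1.390×0.1427 = 0.1983 mol/dm³.
C_A = C_{A0}e^(−k₁τ) = 0.2562 mol/dm³, so C_U = C_{A0}−C_A−C_D = 0.2224 mol/dm³; C_D/C_U = 0.892.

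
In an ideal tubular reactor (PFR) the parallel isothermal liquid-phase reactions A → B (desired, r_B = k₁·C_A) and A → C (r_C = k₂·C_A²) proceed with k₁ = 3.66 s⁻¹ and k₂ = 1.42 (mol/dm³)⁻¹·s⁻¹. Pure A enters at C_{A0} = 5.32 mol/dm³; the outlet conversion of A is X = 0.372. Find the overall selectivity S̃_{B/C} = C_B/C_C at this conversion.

C_A = C_{A0}(1−X) = 3.341 mol/dm³.
Along a PFR/batch, dC_B/dC_A = −r_B/(r_B+r_C) = −k₁/(k₁+k₂·C_A).
Integrating from C_{A0} to C_A: C_B = (3.66/1.42)·ln[(3.66+1.42·5.32)/(3.66+1.42·3.34)] = 2.577·ln(11.21/8.404) = 0.7435 mol/dm³.
C_C = (C_{A0}−C_A)−C_B = 1.236 mol/dm³; S̃_{B/C} = 0.7435/1.236 = 0.602.

0.602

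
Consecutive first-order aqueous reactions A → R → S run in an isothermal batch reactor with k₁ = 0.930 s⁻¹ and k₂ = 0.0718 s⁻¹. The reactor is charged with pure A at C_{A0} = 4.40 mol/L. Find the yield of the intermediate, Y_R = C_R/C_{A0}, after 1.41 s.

0.687

For first-order series with pure A initially, C_R(t) = k₁C_{A0}/(k₂−k₁)·(e^(−k₁t) − e^(−k₂t)).
e^(−k₁t) = e^(−0.930×1.41) = e^(−1.311) = 0.2695; e^(−k₂t) = e^(−0.1012) = 0.9037.
C_R = 0.930×4.40/(0.0718−0.930) × (0.2695−0.9037) = (-4.768)×(-0.6342) = 3.024 mol/L.
Y_R = C_R/C_{A0} = 3.024/4.40 = 0.687.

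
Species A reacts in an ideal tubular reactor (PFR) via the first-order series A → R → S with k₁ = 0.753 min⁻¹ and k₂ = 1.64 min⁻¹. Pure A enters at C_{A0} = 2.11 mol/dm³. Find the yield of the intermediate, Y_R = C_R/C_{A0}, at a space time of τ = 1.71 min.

0.183

For first-order series with pure A initially, C_R(τ) = k₁C_{A0}/(k₂−k₁)·(e^(−k₁τ) − e^(−k₂τ)).
e^(−k₁τ) = e^(−0.753×1.71) = e^(−1.288) = 0.2759; e^(−k₂τ) = e^(−2.804) = 0.06054.
C_R = 0.753×2.11/(1.64−0.753) × (0.2759−0.06054) = 1.791×0.2154 = 0.3858 mol/dm³.
Y_R = C_R/C_{A0} = 0.3858/2.11 = 0.183.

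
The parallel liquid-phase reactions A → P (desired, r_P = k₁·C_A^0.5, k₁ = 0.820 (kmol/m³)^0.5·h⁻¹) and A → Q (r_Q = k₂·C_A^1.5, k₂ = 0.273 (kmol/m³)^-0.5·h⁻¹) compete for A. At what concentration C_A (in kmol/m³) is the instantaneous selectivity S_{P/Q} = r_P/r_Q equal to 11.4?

S_{P/Q} = (k₁/k₂)·C_A⁻¹ ⇒ C_A = (S·k₂/k₁)^(-1).
= (11.4×0.273/0.820)^(-1) = (3.795)^(-1) = 0.263 kmol/m³.

0.263 kmol/m³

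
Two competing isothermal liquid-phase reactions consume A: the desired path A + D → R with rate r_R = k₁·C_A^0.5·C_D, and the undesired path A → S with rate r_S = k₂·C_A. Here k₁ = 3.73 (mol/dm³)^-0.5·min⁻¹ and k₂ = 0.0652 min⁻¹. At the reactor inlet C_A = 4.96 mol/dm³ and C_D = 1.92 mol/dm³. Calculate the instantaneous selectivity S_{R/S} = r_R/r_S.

S_{R/S} = r_R/r_S = (k₁·C_A^0.5·C_D)/(k₂·C_A) = (k₁/k₂)·C_A^-0.5·C_D.
= (3.73×4.960^0.5×1.920) / (0.0652×4.960) = 15.95/0.3234 = 49.3.

49.3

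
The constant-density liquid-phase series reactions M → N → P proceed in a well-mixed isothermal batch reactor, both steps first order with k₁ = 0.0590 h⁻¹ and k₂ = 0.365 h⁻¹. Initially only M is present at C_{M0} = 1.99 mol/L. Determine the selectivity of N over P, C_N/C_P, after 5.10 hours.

Solving the coupled first-order balances gives C_N(t) = [k₁/(k₂−k₁)]·C_{M0}·(e^(−k₁t) − e^(−k₂t)).
e^(−k₁t) = e^(−0.0590×5.10) = e^(−0.3009) = 0.7402; e^(−k₂t) = e^(−1.861) = 0.1554.
C_N = 0.0590×1.99/(0.365−0.0590) × (0.7402−0.1554) = 0.3837×0.5847 = 0.2243 mol/L.
C_M = C_{M0}e^(−k₁t) = 1.473 mol/L, so C_P = C_{M0}−C_M−C_N = 0.2927 mol/L; C_N/C_P = 0.766.

0.766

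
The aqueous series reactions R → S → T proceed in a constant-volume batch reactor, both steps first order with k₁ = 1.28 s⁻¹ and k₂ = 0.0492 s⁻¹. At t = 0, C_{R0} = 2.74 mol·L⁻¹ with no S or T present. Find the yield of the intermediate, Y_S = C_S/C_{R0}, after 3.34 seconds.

0.868

For first-order series with pure R initially, C_S(t) = k₁C_{R0}/(k₂−k₁)·(e^(−k₁t) − e^(−k₂t)).
e^(−k₁t) = e^(−1.28×3.34) = e^(−4.275) = 0.01391; e^(−k₂t) = e^(−0.1643) = 0.8485.
C_S = 1.28×2.74/(0.0492−1.28) × (0.01391−0.8485) = (-2.850)×(-0.8346) = 2.378 mol·L⁻¹.
Y_S = C_S/C_{R0} = 2.378/2.74 = 0.868.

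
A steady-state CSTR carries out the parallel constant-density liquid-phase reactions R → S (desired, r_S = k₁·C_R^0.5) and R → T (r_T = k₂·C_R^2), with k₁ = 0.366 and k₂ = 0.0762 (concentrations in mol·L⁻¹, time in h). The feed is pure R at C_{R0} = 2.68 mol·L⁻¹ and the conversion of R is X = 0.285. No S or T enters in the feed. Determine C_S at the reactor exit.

Exit C_R = C_{R0}(1−X) = 2.68×0.715 = 1.916 mol·L⁻¹.
A CSTR operates uniformly at the exit composition, giving r_S = 0.5066 and r_T = 0.2798 (each k·C_R^n at C_R = 1.916).
Fraction of consumed R going to S: r_S/(r_S+r_T) = 0.6442.
C_S = 0.6442·C_{R0}·X = 0.6442×2.68×0.285 = 0.492 mol·L⁻¹.

0.492 mol·L⁻¹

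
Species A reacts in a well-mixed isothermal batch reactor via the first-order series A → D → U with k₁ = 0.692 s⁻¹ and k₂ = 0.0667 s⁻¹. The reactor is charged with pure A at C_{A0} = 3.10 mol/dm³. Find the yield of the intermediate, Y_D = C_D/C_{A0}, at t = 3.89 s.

The intermediate concentration in a first-order A→B→C sequence is C_D = k₁C_{A0}(e^(−k₁t) − e^(−k₂t))/(k₂−k₁).
e^(−k₁t) = e^(−0.692×3.89) = e^(−2.692) = 0.06775; e^(−k₂t) = e^(−0.2595) = 0.7715.
C_D = 0.692×3.10/(0.0667−0.692) × (0.06775−0.7715) = (-3.431)×(-0.7037) = 2.414 mol/dm³.
Y_D = C_D/C_{A0} = 2.414/3.10 = 0.779.

0.779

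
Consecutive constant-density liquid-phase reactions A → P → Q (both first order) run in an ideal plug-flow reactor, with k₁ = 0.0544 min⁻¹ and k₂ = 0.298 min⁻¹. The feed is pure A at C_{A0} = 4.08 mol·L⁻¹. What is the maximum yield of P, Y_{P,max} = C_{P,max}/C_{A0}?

0.125

For a first-order series the maximum intermediate yield is C_{P,max}/C_{A0} = (k₁/k₂)^[k₂/(k₂−k₁)].
= (0.0544/0.298)^(0.298/(0.298−0.0544)) = (0.1826)^(1.223) = 0.1249.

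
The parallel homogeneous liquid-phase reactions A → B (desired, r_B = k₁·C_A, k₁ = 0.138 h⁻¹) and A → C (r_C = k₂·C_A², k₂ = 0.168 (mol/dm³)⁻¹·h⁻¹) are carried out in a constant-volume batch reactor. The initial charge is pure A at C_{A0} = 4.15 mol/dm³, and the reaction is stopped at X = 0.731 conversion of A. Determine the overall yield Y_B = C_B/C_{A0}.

C_A = C_{A0}(1−X) = 1.116 mol/dm³.
Along a PFR/batch, dC_B/dC_A = −r_B/(r_B+r_C) = −k₁/(k₁+k₂·C_A).
Integrating from C_{A0} to C_A: C_B = (0.138/0.168)·ln[(0.138+0.168·4.15)/(0.138+0.168·1.12)] = 0.8214·ln(0.8352/0.3255) = 0.7739 mol/dm³.
Y_B = C_B/C_{A0} = 0.7739/4.15 = 0.186.

0.186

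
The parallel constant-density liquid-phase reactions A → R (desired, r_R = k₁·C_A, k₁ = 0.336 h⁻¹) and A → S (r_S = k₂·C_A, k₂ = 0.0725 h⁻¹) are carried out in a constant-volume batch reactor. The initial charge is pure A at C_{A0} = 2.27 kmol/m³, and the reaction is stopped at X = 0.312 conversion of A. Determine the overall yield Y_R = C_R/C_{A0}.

0.257

C_A = C_{A0}(1−X) = 1.562 kmol/m³.
Both paths are first order in A, so the instantaneous fraction to R is constant: dC_R/d(−C_A) = k₁/(k₁+k₂) = 0.8225.
C_R = 0.8225·(C_{A0}−C_A) = 0.8225×0.7082 = 0.583 kmol/m³.
Y_R = C_R/C_{A0} = 0.5825/2.27 = 0.257.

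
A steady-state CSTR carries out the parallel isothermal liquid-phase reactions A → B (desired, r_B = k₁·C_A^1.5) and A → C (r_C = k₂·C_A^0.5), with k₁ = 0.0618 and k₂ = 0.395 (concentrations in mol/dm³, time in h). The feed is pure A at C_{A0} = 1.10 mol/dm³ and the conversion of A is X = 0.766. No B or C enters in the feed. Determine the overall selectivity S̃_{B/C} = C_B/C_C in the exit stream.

0.0403

Exit C_A = C_{A0}(1−X) = 1.10×0.234 = 0.2574 mol/dm³.
Rates in a CSTR are evaluated at the outlet concentration: r_B = 0.0618×0.2574^1.5 = 0.008071, r_C = 0.395×0.2574^0.5 = 0.2004.
Overall selectivity = C_B/C_C = r_Bτ/(r_Cτ) = r_B/r_C = 0.0403.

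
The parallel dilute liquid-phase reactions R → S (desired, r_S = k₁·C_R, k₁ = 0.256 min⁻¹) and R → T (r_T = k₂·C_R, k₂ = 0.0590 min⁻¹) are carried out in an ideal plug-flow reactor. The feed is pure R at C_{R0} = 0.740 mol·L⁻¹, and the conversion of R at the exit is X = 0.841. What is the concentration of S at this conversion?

C_R = C_{R0}(1−X) = 0.1177 mol·L⁻¹.
Both paths are first order in R, so the instantaneous fraction to S is constant: dC_S/d(−C_R) = k₁/(k₁+k₂) = 0.8127.
C_S = 0.8127·(C_{R0}−C_R) = 0.8127×0.6223 = 0.506 mol·L⁻¹.

0.506 mol·L⁻¹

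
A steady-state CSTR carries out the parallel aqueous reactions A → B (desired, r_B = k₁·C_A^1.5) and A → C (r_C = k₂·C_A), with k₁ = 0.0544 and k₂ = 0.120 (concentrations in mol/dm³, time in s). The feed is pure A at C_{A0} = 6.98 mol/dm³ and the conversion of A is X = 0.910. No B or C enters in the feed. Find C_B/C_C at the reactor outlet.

Exit C_A = C_{A0}(1−X) = 6.98×0.0900 = 0.6282 mol/dm³.
Rates in a CSTR are evaluated at the outlet concentration: r_B = 0.0544×0.6282^1.5 = 0.02709, r_C = 0.120×0.6282 = 0.07538.
Overall selectivity = C_B/C_C = r_Bτ/(r_Cτ) = r_B/r_C = 0.359.

0.359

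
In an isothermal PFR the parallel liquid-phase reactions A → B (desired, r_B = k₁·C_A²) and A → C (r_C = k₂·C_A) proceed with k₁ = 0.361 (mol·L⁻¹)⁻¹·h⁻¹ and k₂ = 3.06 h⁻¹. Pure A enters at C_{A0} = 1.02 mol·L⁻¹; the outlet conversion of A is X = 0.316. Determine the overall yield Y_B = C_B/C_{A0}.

C_A = C_{A0}(1−X) = 0.6977 mol·L⁻¹.
Along a PFR/batch, dC_C/dC_A = −r_C/(r_B+r_C) = −k₂/(k₂+k₁·C_A).
Integrating from C_{A0} to C_A: C_C = (3.06/0.361)·ln[(3.06+0.361·1.02)/(3.06+0.361·0.698)] = 8.476·ln(3.428/3.312) = 0.2927 mol·L⁻¹.
Then C_B = (C_{A0}−C_A) − C_C = 0.3223 − 0.2927 = 0.02962 mol·L⁻¹.
Y_B = C_B/C_{A0} = 0.02962/1.02 = 0.0290.

0.0290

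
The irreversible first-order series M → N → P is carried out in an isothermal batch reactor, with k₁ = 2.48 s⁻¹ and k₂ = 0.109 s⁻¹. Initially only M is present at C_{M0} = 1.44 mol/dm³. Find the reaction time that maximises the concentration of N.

For first-order series the maximum of C_N occurs at t_opt = ln(k₂/k₁)/(k₂−k₁).
= ln(0.109/2.48)/(0.109−2.48) = ln(0.04395)/-2.371 = -3.125/-2.371 = 1.32 s.

1.32 s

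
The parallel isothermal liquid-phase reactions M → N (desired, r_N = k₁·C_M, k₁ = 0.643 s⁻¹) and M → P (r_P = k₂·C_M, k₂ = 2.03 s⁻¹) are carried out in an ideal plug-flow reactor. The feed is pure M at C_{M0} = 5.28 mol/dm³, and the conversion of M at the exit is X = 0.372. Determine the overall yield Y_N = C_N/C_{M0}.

0.0895

C_M = C_{M0}(1−X) = 3.316 mol/dm³.
Both paths are first order in M, so the instantaneous fraction to N is constant: dC_N/d(−C_M) = k₁/(k₁+k₂) = 0.2406.
C_N = 0.2406·(C_{M0}−C_M) = 0.2406×1.964 = 0.472 mol/dm³.
Y_N = C_N/C_{M0} = 0.4725/5.28 = 0.0895.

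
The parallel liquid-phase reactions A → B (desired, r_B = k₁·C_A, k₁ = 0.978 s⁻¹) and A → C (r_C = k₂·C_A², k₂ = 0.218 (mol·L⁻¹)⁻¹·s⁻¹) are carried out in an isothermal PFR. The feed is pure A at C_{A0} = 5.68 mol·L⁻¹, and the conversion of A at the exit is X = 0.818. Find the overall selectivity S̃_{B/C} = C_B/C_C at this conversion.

1.44

C_A = C_{A0}(1−X) = 1.034 mol·L⁻¹.
Along a PFR/batch, dC_B/dC_A = −r_B/(r_B+r_C) = −k₁/(k₁+k₂·C_A).
Integrating from C_{A0} to C_A: C_B = (0.978/0.218)·ln[(0.978+0.218·5.68)/(0.978+0.218·1.03)] = 4.486·ln(2.216/1.203) = 2.740 mol·L⁻¹.
C_C = (C_{A0}−C_A)−C_B = 1.907 mol·L⁻¹; S̃_{B/C} = 2.740/1.907 = 1.44.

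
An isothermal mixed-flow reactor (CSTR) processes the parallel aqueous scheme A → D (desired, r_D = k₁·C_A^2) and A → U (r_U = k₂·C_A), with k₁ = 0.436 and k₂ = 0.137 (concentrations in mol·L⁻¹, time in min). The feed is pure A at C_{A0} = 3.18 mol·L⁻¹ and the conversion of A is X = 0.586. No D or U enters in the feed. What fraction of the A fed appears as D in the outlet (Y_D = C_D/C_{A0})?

0.473

Exit C_A = C_{A0}(1−X) = 3.18×0.414 = 1.317 mol·L⁻¹.
In a CSTR the entire volume is at exit conditions, so r_D = 0.436×1.317^2 = 0.7557 and r_U = 0.137×1.317 = 0.1804.
Fraction of consumed A going to D: r_D/(r_D+r_U) = 0.8073.
C_D = 0.8073·C_{A0}·X = 0.8073×3.18×0.586 = 1.50 mol·L⁻¹; Y_D = C_D/C_{A0} = 0.473.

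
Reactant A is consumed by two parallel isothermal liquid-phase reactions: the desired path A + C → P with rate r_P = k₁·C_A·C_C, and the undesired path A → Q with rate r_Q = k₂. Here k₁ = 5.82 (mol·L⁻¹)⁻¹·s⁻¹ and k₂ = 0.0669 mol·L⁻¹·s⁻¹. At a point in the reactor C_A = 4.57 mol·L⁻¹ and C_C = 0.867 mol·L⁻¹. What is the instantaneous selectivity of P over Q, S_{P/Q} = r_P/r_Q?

S_{P/Q} = r_P/r_Q = (k₁·C_A·C_C)/(k₂) = (k₁/k₂)·C_A·C_C.
= (5.82×4.570×0.8670) / (0.0669) = 23.06/0.06690 = 345.

345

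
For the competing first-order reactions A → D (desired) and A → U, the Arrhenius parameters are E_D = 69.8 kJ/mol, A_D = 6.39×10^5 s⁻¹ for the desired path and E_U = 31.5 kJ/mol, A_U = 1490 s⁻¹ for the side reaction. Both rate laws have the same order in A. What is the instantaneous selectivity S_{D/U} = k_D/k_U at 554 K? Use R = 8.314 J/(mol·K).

0.105

With equal orders, S_{D/U} = k_D/k_U = (A_D/A_U)·exp[(E_U−E_D)/(RT)].
(E_U−E_D)/(RT) = (31.5−69.8)×10³/(8.314×554) = -38300/4606 = -8.315.
k_D/k_U = (6.39×10^5/1490)·exp(-8.315) = 428.9 × 2.447×10^-4 = 0.105.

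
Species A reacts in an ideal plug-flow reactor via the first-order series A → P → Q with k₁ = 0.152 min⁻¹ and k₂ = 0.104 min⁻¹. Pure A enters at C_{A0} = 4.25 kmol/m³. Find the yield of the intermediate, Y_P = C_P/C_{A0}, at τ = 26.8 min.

0.141

Solving the coupled first-order balances gives C_P(τ) = [k₁/(k₂−k₁)]·C_{A0}·(e^(−k₁τ) − e^(−k₂τ)).
e^(−k₁τ) = e^(−0.152×26.8) = e^(−4.074) = 0.01702; e^(−k₂τ) = e^(−2.787) = 0.06159.
C_P = 0.152×4.25/(0.104−0.152) × (0.01702−0.06159) = (-13.46)×(-0.04458) = 0.5999 kmol/m³.
Y_P = C_P/C_{A0} = 0.5999/4.25 = 0.141.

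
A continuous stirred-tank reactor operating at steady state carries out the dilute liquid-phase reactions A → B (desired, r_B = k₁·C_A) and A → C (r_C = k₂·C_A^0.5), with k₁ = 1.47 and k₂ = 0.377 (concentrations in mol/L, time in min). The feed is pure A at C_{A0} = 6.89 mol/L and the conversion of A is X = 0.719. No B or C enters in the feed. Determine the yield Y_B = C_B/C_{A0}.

Exit C_A = C_{A0}(1−X) = 6.89×0.281 = 1.936 mol/L.
A CSTR operates uniformly at the exit composition, giving r_B = 2.846 and r_C = 0.5246 (each k·C_A^n at C_A = 1.936).
Fraction of consumed A going to B: r_B/(r_B+r_C) = 0.8444.
C_B = 0.8444·C_{A0}·X = 0.8444×6.89×0.719 = 4.18 mol/L; Y_B = C_B/C_{A0} = 0.607.

0.607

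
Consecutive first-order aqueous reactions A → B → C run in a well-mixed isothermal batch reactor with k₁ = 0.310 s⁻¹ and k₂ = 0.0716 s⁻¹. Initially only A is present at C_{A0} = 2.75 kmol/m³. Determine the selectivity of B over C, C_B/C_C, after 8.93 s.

The intermediate concentration in a first-order A→B→C sequence is C_B = k₁C_{A0}(e^(−k₁t) − e^(−k₂t))/(k₂−k₁).
e^(−k₁t) = e^(−0.310×8.93) = e^(−2.768) = 0.06277; e^(−k₂t) = e^(−0.6394) = 0.5276.
C_B = 0.310×2.75/(0.0716−0.310) × (0.06277−0.5276) = (-3.576)×(-0.4648) = 1.662 kmol/m³.
C_A = C_{A0}e^(−k₁t) = 0.1726 kmol/m³, so C_C = C_{A0}−C_A−C_B = 0.9151 kmol/m³; C_B/C_C = 1.82.

1.82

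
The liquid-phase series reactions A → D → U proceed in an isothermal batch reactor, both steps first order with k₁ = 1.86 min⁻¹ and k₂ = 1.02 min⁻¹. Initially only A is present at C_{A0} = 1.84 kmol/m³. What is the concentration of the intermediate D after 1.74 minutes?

The intermediate concentration in a first-order A→B→C sequence is C_D = k₁C_{A0}(e^(−k₁t) − e^(−k₂t))/(k₂−k₁).
e^(−k₁t) = e^(−1.86×1.74) = e^(−3.236) = 0.03931; e^(−k₂t) = e^(−1.775) = 0.1695.
C_D = 1.86×1.84/(1.02−1.86) × (0.03931−0.1695) = (-4.074)×(-0.1302) = 0.5305 kmol/m³.

0.531 kmol/m³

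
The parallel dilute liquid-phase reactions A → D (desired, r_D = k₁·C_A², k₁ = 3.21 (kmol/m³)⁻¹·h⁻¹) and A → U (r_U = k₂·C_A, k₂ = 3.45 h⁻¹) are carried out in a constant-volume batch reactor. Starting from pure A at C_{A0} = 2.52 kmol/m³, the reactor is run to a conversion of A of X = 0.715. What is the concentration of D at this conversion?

C_A = C_{A0}(1−X) = 0.7182 kmol/m³.
Along a PFR/batch, dC_U/dC_A = −r_U/(r_D+r_U) = −k₂/(k₂+k₁·C_A).
Integrating from C_{A0} to C_A: C_U = (3.45/3.21)·ln[(3.45+3.21·2.52)/(3.45+3.21·0.718)] = 1.075·ln(11.54/5.755) = 0.7476 kmol/m³.
Then C_D = (C_{A0}−C_A) − C_U = 1.802 − 0.7476 = 1.054 kmol/m³.

1.05 kmol/m³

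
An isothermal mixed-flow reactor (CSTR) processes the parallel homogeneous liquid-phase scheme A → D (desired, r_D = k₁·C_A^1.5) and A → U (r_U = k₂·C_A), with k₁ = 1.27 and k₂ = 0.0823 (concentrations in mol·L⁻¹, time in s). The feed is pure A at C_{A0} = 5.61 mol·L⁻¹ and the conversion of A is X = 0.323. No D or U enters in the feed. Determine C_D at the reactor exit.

Exit C_A = C_{A0}(1−X) = 5.61×0.677 = 3.798 mol·L⁻¹.
A CSTR operates uniformly at the exit composition, giving r_D = 9.400 and r_U = 0.3126 (each k·C_A^n at C_A = 3.798).
Fraction of consumed A going to D: r_D/(r_D+r_U) = 0.9678.
C_D = 0.9678·C_{A0}·X = 0.9678×5.61×0.323 = 1.75 mol·L⁻¹.

1.75 mol·L⁻¹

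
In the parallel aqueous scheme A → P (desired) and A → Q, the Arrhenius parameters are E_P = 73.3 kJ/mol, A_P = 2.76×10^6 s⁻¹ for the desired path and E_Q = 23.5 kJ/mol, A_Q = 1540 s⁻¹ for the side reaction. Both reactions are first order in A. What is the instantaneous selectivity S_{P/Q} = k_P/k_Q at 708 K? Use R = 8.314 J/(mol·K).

0.379

With equal orders, S_{P/Q} = k_P/k_Q = (A_P/A_Q)·exp[(E_Q−E_P)/(RT)].
(E_Q−E_P)/(RT) = (23.5−73.3)×10³/(8.314×708) = -49800/5886 = -8.460.
k_P/k_Q = (2.76×10^6/1540)·exp(-8.460) = 1792 × 2.117×10^-4 = 0.379.
Since E_P > E_Q, raising the temperature improves selectivity toward P.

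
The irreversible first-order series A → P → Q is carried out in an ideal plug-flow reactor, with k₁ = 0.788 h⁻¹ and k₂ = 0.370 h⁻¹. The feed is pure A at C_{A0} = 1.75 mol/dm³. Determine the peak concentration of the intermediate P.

At the optimum, C_{P,max}/C_{A0} = (k₁/k₂)^[k₂/(k₂−k₁)].
= (0.788/0.370)^(0.370/(0.370−0.788)) = (2.130)^(-0.8852) = 0.5121.
C_{P,max} = 0.5121×1.75 = 0.896 mol/dm³.

0.896 mol/dm³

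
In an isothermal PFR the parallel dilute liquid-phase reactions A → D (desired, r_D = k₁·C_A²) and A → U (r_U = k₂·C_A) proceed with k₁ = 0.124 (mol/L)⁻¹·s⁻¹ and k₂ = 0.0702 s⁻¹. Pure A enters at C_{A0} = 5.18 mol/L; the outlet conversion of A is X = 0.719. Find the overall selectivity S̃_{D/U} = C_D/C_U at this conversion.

C_A = C_{A0}(1−X) = 1.456 mol/L.
Along a PFR/batch, dC_U/dC_A = −r_U/(r_D+r_U) = −k₂/(k₂+k₁·C_A).
Integrating from C_{A0} to C_A: C_U = (0.0702/0.124)·ln[(0.0702+0.124·5.18)/(0.0702+0.124·1.46)] = 0.5661·ln(0.7125/0.2507) = 0.5914 mol/L.
Then C_D = (C_{A0}−C_A) − C_U = 3.724 − 0.5914 = 3.133 mol/L.
S̃_{D/U} = C_D/C_U = 3.133/0.5914 = 5.30.

5.30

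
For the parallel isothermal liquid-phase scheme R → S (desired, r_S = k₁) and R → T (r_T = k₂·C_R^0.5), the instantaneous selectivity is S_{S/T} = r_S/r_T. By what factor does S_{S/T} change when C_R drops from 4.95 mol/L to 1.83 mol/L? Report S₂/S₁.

1.64

S_{S/T} = (k₁/k₂)·C_R^-0.5, so S₂/S₁ = (C_{R,2}/C_{R,1})^-0.5.
= (1.83/4.95)^(-0.5) = (0.3697)^(-0.5) = 1.64.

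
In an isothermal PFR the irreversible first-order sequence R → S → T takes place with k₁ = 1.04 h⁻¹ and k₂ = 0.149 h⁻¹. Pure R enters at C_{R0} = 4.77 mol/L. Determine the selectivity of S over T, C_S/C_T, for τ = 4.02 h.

The intermediate concentration in a first-order A→B→C sequence is C_S = k₁C_{R0}(e^(−k₁τ) − e^(−k₂τ))/(k₂−k₁).
e^(−k₁τ) = e^(−1.04×4.02) = e^(−4.181) = 0.01529; e^(−k₂τ) = e^(−0.5990) = 0.5494.
C_S = 1.04×4.77/(0.149−1.04) × (0.01529−0.5494) = (-5.568)×(-0.5341) = 2.974 mol/L.
C_R = C_{R0}e^(−k₁τ) = 0.07292 mol/L, so C_T = C_{R0}−C_R−C_S = 1.723 mol/L; C_S/C_T = 1.73.

1.73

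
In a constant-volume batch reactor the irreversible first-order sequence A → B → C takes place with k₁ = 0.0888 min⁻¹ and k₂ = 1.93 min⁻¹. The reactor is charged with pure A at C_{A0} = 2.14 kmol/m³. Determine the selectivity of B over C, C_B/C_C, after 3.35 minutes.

The intermediate concentration in a first-order A→B→C sequence is C_B = k₁C_{A0}(e^(−k₁t) − e^(−k₂t))/(k₂−k₁).
e^(−k₁t) = e^(−0.0888×3.35) = e^(−0.2975) = 0.7427; e^(−k₂t) = e^(−6.465) = 0.001556.
C_B = 0.0888×2.14/(1.93−0.0888) × (0.7427−0.001556) = 0.1032×0.7411 = 0.07649 kmol/m³.
C_A = C_{A0}e^(−k₁t) = 1.589 kmol/m³, so C_C = C_{A0}−C_A−C_B = 0.4742 kmol/m³; C_B/C_C = 0.161.

0.161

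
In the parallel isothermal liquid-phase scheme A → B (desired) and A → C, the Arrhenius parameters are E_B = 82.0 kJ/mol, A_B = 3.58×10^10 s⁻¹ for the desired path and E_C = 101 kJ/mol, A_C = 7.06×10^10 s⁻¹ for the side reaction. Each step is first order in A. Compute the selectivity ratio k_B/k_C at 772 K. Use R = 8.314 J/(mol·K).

k_B/k_C = (A_B/A_C)·exp[−(E_B−E_C)/(RT)] = (A_B/A_C)·exp[(E_C−E_B)/(RT)].
(E_C−E_B)/(RT) = (101−82.0)×10³/(8.314×772) = 19000/6418 = 2.960.
k_B/k_C = (3.58×10^10/7.06×10^10)·exp(2.960) = 0.5071 × 19.30 = 9.79.
Since E_B < E_C, lowering the temperature improves selectivity toward B.

9.79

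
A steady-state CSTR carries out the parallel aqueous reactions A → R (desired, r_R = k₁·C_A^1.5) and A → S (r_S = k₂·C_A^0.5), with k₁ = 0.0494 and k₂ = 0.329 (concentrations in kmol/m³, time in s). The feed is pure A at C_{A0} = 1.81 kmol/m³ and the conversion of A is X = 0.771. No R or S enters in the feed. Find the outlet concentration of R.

0.0818 kmol/m³

Exit C_A = C_{A0}(1−X) = 1.81×0.229 = 0.4145 kmol/m³.
Rates in a CSTR are evaluated at the outlet concentration: r_R = 0.0494×0.4145^1.5 = 0.01318, r_S = 0.329×0.4145^0.5 = 0.2118.
Fraction of consumed A going to R: r_R/(r_R+r_S) = 0.05859.
C_R = 0.05859·C_{A0}·X = 0.05859×1.81×0.771 = 0.0818 kmol/m³.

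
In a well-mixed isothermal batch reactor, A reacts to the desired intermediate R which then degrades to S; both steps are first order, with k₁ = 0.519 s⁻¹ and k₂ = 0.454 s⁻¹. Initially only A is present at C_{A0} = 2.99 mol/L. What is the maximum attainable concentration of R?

1.17 mol/L

Evaluating C_R at t_opt = ln(k₂/k₁)/(k₂−k₁) gives C_{R,max}/C_{A0} = (k₁/k₂)^[k₂/(k₂−k₁)].
= (0.519/0.454)^(0.454/(0.454−0.519)) = (1.143)^(-6.985) = 0.3927.
C_{R,max} = 0.3927×2.99 = 1.17 mol/L.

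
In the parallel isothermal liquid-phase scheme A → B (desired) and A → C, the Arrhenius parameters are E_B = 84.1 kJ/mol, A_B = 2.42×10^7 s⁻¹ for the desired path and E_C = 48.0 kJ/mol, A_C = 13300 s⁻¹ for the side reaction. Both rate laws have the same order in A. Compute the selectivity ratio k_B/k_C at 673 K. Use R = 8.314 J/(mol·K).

With equal orders, S_{B/C} = k_B/k_C = (A_B/A_C)·exp[(E_C−E_B)/(RT)].
(E_C−E_B)/(RT) = (48.0−84.1)×10³/(8.314×673) = -36100/5595 = -6.452.
k_B/k_C = (2.42×10^7/13300)·exp(-6.452) = 1820 × 0.001578 = 2.87.
Since E_B > E_C, raising the temperature improves selectivity toward B.

2.87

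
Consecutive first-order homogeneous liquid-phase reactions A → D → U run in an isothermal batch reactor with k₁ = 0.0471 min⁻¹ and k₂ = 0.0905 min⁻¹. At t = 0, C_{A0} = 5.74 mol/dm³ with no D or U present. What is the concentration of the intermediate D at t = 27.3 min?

1.20 mol/dm³

For first-order series with pure A initially, C_D(t) = k₁C_{A0}/(k₂−k₁)·(e^(−k₁t) − e^(−k₂t)).
e^(−k₁t) = e^(−0.0471×27.3) = e^(−1.286) = 0.2764; e^(−k₂t) = e^(−2.471) = 0.08453.
C_D = 0.0471×5.74/(0.0905−0.0471) × (0.2764−0.08453) = 6.229×0.1919 = 1.195 mol/dm³.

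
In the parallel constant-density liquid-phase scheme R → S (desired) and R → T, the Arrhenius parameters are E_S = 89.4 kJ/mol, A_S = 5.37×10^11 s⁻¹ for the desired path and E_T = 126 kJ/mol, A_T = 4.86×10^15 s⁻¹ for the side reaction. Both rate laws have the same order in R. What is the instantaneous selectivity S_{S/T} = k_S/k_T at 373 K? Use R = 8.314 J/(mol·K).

k_S/k_T = (A_S/A_T)·exp[−(E_S−E_T)/(RT)] = (A_S/A_T)·exp[(E_T−E_S)/(RT)].
(E_T−E_S)/(RT) = (126−89.4)×10³/(8.314×373) = 36600/3101 = 11.80.
k_S/k_T = (5.37×10^11/4.86×10^15)·exp(11.80) = 1.105×10^-4 × 1.335×10^5 = 14.8.
Since E_S < E_T, lowering the temperature improves selectivity toward S.

14.8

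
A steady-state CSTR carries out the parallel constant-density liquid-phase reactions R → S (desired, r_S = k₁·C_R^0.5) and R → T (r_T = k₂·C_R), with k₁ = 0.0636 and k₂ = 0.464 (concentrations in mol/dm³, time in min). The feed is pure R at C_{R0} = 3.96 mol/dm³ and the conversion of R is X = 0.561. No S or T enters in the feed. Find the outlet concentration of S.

0.209 mol/dm³

Exit C_R = C_{R0}(1−X) = 3.96×0.439 = 1.738 mol/dm³.
In a CSTR the entire volume is at exit conditions, so r_S = 0.0636×1.738^0.5 = 0.08386 and r_T = 0.464×1.738 = 0.8066.
Fraction of consumed R going to S: r_S/(r_S+r_T) = 0.09417.
C_S = 0.09417·C_{R0}·X = 0.09417×3.96×0.561 = 0.209 mol/dm³.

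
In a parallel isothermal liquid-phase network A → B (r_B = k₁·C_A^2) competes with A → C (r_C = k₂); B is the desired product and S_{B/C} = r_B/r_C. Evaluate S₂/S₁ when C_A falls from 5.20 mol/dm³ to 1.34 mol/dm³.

0.0664

S_{B/C} = (k₁/k₂)·C_A^2, so S₂/S₁ = (C_{A,2}/C_{A,1})^2.
= (1.34/5.20)^2 = (0.2577)^2 = 0.0664.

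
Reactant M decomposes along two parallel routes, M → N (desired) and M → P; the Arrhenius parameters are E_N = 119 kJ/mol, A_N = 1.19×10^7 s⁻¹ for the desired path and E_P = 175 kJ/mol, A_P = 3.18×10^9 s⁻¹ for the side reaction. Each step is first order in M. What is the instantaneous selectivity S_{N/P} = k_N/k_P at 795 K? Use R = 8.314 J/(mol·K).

17.9

k_N/k_P = (A_N/A_P)·exp[−(E_N−E_P)/(RT)] = (A_N/A_P)·exp[(E_P−E_N)/(RT)].
(E_P−E_N)/(RT) = (175−119)×10³/(8.314×795) = 56000/6610 = 8.472.
k_N/k_P = (1.19×10^7/3.18×10^9)·exp(8.472) = 0.003742 × 4781 = 17.9.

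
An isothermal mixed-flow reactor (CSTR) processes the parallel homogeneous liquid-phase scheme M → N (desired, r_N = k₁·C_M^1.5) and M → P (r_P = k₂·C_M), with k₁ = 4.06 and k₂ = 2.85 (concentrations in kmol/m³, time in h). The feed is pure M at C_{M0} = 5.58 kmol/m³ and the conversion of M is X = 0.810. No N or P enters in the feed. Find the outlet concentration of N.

2.69 kmol/m³

Exit C_M = C_{M0}(1−X) = 5.58×0.190 = 1.060 kmol/m³.
In a CSTR the entire volume is at exit conditions, so r_N = 4.06×1.060^1.5 = 4.432 and r_P = 2.85×1.060 = 3.022.
Fraction of consumed M going to N: r_N/(r_N+r_P) = 0.5946.
C_N = 0.5946·C_{M0}·X = 0.5946×5.58×0.810 = 2.69 kmol/m³.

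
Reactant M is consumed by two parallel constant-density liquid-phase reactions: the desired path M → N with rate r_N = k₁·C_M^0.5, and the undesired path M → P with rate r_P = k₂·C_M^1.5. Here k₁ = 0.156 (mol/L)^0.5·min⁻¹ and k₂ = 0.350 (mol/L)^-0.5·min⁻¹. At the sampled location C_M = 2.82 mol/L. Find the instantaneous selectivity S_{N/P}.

S_{N/P} = r_N/r_P = (k₁·C_M^0.5)/(k₂·C_M^1.5) = (k₁/k₂)·C_M⁻¹.
= (0.156×2.820^0.5) / (0.350×2.820^1.5) = 0.2620/1.657 = 0.158.

0.158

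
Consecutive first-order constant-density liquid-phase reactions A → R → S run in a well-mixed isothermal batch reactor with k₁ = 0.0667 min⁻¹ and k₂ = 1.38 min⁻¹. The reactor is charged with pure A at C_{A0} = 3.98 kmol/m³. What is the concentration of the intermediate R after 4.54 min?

0.149 kmol/m³

For first-order series with pure A initially, C_R(t) = k₁C_{A0}/(k₂−k₁)·(e^(−k₁t) − e^(−k₂t)).
e^(−k₁t) = e^(−0.0667×4.54) = e^(−0.3028) = 0.7387; e^(−k₂t) = e^(−6.265) = 0.001901.
C_R = 0.0667×3.98/(1.38−0.0667) × (0.7387−0.001901) = 0.2021×0.7368 = 0.1489 kmol/m³.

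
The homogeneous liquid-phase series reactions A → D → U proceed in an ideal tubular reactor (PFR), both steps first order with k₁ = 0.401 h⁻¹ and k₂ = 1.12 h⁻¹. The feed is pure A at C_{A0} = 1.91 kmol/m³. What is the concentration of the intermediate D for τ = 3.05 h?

0.279 kmol/m³

For first-order series with pure A initially, C_D(τ) = k₁C_{A0}/(k₂−k₁)·(e^(−k₁τ) − e^(−k₂τ)).
e^(−k₁τ) = e^(−0.401×3.05) = e^(−1.223) = 0.2943; e^(−k₂τ) = e^(−3.416) = 0.03284.
C_D = 0.401×1.91/(1.12−0.401) × (0.2943−0.03284) = 1.065×0.2615 = 0.2785 kmol/m³.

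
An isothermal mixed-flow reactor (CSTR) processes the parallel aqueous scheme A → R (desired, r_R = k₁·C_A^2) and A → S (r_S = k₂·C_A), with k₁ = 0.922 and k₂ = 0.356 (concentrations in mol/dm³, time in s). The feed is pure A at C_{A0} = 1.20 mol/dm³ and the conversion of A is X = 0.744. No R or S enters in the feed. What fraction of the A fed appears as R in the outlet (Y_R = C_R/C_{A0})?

0.330

Exit C_A = C_{A0}(1−X) = 1.20×0.256 = 0.3072 mol/dm³.
In a CSTR the entire volume is at exit conditions, so r_R = 0.922×0.3072^2 = 0.08701 and r_S = 0.356×0.3072 = 0.1094.
Fraction of consumed A going to R: r_R/(r_R+r_S) = 0.4431.
C_R = 0.4431·C_{A0}·X = 0.4431×1.20×0.744 = 0.396 mol/dm³; Y_R = C_R/C_{A0} = 0.330.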